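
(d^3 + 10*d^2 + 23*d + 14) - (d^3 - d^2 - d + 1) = 11*d^2 + 24*d + 13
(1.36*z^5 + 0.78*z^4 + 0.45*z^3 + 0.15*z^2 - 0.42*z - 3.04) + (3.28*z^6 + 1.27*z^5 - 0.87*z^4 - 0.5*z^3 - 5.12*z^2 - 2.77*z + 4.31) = 3.28*z^6 + 2.63*z^5 - 0.09*z^4 - 0.05*z^3 - 4.97*z^2 - 3.19*z + 1.27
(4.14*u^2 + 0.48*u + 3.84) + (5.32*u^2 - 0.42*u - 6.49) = 9.46*u^2 + 0.06*u - 2.65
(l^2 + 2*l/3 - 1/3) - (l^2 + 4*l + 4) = -10*l/3 - 13/3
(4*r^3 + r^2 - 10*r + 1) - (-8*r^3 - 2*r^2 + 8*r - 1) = 12*r^3 + 3*r^2 - 18*r + 2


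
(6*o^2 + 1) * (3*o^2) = 18*o^4 + 3*o^2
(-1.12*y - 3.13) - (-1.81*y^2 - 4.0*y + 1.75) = 1.81*y^2 + 2.88*y - 4.88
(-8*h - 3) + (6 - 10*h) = 3 - 18*h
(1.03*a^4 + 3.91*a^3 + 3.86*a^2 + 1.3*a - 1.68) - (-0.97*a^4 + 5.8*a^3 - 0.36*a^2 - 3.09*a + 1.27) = 2.0*a^4 - 1.89*a^3 + 4.22*a^2 + 4.39*a - 2.95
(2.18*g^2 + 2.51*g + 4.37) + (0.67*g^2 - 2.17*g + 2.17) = 2.85*g^2 + 0.34*g + 6.54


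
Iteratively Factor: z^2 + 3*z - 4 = (z - 1)*(z + 4)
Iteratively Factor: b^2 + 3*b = (b)*(b + 3)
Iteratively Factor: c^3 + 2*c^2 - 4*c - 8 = (c - 2)*(c^2 + 4*c + 4) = (c - 2)*(c + 2)*(c + 2)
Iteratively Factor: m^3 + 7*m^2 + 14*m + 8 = (m + 2)*(m^2 + 5*m + 4) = (m + 1)*(m + 2)*(m + 4)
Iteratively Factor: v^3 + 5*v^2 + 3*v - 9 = (v + 3)*(v^2 + 2*v - 3) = (v - 1)*(v + 3)*(v + 3)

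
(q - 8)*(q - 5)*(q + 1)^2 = q^4 - 11*q^3 + 15*q^2 + 67*q + 40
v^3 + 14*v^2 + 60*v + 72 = (v + 2)*(v + 6)^2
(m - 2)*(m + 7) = m^2 + 5*m - 14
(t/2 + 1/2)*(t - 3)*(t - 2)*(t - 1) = t^4/2 - 5*t^3/2 + 5*t^2/2 + 5*t/2 - 3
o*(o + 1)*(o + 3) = o^3 + 4*o^2 + 3*o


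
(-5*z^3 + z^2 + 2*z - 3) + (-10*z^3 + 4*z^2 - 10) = -15*z^3 + 5*z^2 + 2*z - 13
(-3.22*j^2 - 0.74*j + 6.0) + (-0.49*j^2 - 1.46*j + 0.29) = -3.71*j^2 - 2.2*j + 6.29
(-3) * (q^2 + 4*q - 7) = -3*q^2 - 12*q + 21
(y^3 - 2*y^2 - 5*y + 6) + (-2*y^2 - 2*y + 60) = y^3 - 4*y^2 - 7*y + 66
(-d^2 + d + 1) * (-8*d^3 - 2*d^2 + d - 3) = 8*d^5 - 6*d^4 - 11*d^3 + 2*d^2 - 2*d - 3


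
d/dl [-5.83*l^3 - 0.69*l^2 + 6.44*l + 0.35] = -17.49*l^2 - 1.38*l + 6.44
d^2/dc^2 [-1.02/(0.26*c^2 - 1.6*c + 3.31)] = (0.137904*c^2 - 0.84864*c - 1.02*(0.52*c - 1.6)*(1.04*c - 3.2) + 1.755624)/(0.26*c^2 - 1.6*c + 3.31)^3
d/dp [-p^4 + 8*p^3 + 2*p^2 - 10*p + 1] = -4*p^3 + 24*p^2 + 4*p - 10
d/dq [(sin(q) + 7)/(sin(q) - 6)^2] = -(sin(q) + 20)*cos(q)/(sin(q) - 6)^3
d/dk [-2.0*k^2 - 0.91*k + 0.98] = -4.0*k - 0.91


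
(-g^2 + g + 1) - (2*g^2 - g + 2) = -3*g^2 + 2*g - 1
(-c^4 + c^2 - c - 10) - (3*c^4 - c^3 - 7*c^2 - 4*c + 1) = -4*c^4 + c^3 + 8*c^2 + 3*c - 11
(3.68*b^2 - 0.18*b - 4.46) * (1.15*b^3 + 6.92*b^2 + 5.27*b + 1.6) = 4.232*b^5 + 25.2586*b^4 + 13.019*b^3 - 25.9238*b^2 - 23.7922*b - 7.136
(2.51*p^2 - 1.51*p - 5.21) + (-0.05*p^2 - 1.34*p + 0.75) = 2.46*p^2 - 2.85*p - 4.46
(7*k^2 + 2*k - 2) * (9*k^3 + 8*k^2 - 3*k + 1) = 63*k^5 + 74*k^4 - 23*k^3 - 15*k^2 + 8*k - 2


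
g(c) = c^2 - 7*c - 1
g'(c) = 2*c - 7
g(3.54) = -13.25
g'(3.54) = 0.08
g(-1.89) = 15.80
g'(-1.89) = -10.78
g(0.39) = -3.58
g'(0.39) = -6.22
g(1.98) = -10.94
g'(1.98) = -3.04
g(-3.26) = 32.45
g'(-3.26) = -13.52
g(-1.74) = 14.21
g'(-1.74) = -10.48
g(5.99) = -7.05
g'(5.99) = 4.98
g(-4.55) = 51.55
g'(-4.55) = -16.10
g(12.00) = 59.00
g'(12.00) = 17.00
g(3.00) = -13.00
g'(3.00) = -1.00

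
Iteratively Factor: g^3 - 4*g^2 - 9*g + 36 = (g - 4)*(g^2 - 9) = (g - 4)*(g + 3)*(g - 3)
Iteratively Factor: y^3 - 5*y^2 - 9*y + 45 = (y - 5)*(y^2 - 9) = (y - 5)*(y - 3)*(y + 3)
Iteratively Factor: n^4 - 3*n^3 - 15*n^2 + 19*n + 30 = (n + 3)*(n^3 - 6*n^2 + 3*n + 10) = (n - 5)*(n + 3)*(n^2 - n - 2) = (n - 5)*(n + 1)*(n + 3)*(n - 2)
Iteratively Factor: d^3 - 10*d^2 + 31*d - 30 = (d - 2)*(d^2 - 8*d + 15) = (d - 5)*(d - 2)*(d - 3)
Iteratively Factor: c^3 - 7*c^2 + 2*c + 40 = (c + 2)*(c^2 - 9*c + 20) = (c - 5)*(c + 2)*(c - 4)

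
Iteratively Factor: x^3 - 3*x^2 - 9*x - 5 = (x + 1)*(x^2 - 4*x - 5) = (x - 5)*(x + 1)*(x + 1)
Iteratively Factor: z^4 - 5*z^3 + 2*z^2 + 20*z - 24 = (z - 2)*(z^3 - 3*z^2 - 4*z + 12) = (z - 2)*(z + 2)*(z^2 - 5*z + 6) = (z - 3)*(z - 2)*(z + 2)*(z - 2)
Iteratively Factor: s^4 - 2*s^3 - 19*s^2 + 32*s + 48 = (s + 1)*(s^3 - 3*s^2 - 16*s + 48) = (s - 4)*(s + 1)*(s^2 + s - 12) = (s - 4)*(s + 1)*(s + 4)*(s - 3)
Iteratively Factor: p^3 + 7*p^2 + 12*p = (p)*(p^2 + 7*p + 12) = p*(p + 3)*(p + 4)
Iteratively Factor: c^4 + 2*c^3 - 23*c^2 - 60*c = (c)*(c^3 + 2*c^2 - 23*c - 60) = c*(c - 5)*(c^2 + 7*c + 12) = c*(c - 5)*(c + 4)*(c + 3)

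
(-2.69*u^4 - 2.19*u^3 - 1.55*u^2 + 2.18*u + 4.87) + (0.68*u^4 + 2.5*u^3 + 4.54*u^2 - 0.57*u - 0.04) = -2.01*u^4 + 0.31*u^3 + 2.99*u^2 + 1.61*u + 4.83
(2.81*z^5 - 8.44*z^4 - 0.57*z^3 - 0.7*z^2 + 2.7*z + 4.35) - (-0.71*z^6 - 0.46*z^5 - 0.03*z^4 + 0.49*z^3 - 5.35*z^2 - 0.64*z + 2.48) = 0.71*z^6 + 3.27*z^5 - 8.41*z^4 - 1.06*z^3 + 4.65*z^2 + 3.34*z + 1.87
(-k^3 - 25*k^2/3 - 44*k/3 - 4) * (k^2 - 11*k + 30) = -k^5 + 8*k^4/3 + 47*k^3 - 278*k^2/3 - 396*k - 120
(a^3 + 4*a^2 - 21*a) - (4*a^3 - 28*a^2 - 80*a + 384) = -3*a^3 + 32*a^2 + 59*a - 384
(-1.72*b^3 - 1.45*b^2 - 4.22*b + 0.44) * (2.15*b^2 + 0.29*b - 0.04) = -3.698*b^5 - 3.6163*b^4 - 9.4247*b^3 - 0.2198*b^2 + 0.2964*b - 0.0176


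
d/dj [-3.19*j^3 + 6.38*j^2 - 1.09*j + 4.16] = -9.57*j^2 + 12.76*j - 1.09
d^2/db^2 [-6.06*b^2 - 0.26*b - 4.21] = -12.1200000000000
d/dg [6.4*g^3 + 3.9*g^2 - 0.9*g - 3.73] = 19.2*g^2 + 7.8*g - 0.9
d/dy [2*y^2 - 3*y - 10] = 4*y - 3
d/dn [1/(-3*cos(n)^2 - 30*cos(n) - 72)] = -2*(cos(n) + 5)*sin(n)/(3*(cos(n)^2 + 10*cos(n) + 24)^2)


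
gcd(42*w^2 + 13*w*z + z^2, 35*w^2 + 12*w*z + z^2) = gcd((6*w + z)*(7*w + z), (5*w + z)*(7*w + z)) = 7*w + z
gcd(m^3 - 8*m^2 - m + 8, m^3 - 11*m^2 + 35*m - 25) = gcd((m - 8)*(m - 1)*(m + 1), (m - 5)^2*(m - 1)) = m - 1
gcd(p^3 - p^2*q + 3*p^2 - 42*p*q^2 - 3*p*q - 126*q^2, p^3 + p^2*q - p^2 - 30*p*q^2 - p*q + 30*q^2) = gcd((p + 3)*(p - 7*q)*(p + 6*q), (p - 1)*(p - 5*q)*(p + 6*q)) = p + 6*q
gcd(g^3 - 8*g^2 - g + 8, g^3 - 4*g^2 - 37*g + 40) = g^2 - 9*g + 8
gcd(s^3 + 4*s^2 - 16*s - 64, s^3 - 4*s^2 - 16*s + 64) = s^2 - 16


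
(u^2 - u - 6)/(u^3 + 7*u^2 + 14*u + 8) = (u - 3)/(u^2 + 5*u + 4)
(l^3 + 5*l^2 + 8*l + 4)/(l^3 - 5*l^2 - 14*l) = (l^2 + 3*l + 2)/(l*(l - 7))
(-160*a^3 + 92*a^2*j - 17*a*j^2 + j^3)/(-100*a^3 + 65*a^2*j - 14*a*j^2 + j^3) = (8*a - j)/(5*a - j)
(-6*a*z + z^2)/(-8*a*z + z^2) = (6*a - z)/(8*a - z)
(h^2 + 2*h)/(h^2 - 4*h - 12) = h/(h - 6)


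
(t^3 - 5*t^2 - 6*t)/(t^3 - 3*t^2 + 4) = t*(t - 6)/(t^2 - 4*t + 4)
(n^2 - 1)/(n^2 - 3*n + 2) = (n + 1)/(n - 2)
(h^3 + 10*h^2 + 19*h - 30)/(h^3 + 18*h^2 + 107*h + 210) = (h - 1)/(h + 7)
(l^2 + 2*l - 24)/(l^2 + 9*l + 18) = (l - 4)/(l + 3)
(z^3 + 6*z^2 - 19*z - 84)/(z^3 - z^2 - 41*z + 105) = (z^2 - z - 12)/(z^2 - 8*z + 15)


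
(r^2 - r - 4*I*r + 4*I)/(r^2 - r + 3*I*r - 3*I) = (r - 4*I)/(r + 3*I)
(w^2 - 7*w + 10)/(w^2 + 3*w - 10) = (w - 5)/(w + 5)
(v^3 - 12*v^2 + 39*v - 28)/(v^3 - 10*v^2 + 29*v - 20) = (v - 7)/(v - 5)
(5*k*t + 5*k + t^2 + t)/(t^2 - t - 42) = (5*k*t + 5*k + t^2 + t)/(t^2 - t - 42)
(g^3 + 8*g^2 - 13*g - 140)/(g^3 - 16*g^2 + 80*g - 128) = (g^2 + 12*g + 35)/(g^2 - 12*g + 32)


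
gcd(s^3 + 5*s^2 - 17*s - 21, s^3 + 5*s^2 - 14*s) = s + 7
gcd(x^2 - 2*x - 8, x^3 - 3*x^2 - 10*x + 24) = x - 4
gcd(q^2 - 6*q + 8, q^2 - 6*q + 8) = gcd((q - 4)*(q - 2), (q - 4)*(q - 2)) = q^2 - 6*q + 8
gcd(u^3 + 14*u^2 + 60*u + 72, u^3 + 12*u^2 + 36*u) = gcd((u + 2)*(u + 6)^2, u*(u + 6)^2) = u^2 + 12*u + 36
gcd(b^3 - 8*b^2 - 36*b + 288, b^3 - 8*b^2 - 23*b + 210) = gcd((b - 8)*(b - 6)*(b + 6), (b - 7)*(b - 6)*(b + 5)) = b - 6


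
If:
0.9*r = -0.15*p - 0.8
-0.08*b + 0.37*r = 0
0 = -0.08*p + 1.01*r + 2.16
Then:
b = -8.03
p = 5.08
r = -1.74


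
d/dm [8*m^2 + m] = 16*m + 1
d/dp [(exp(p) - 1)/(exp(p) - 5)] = -4*exp(p)/(exp(p) - 5)^2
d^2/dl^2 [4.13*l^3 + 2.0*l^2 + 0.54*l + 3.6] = 24.78*l + 4.0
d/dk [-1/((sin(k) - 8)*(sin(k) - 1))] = (2*sin(k) - 9)*cos(k)/((sin(k) - 8)^2*(sin(k) - 1)^2)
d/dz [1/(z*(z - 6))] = 2*(3 - z)/(z^2*(z^2 - 12*z + 36))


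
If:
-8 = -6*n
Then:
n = 4/3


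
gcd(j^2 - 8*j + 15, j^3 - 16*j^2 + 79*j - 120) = j^2 - 8*j + 15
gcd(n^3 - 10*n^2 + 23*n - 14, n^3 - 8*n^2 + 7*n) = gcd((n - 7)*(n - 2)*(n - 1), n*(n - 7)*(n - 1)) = n^2 - 8*n + 7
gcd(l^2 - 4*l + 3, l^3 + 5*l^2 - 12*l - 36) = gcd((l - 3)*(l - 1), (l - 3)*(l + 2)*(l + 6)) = l - 3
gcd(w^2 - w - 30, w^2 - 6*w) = w - 6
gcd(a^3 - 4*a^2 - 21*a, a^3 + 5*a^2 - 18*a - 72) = a + 3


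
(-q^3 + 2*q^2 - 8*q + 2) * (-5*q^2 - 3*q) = 5*q^5 - 7*q^4 + 34*q^3 + 14*q^2 - 6*q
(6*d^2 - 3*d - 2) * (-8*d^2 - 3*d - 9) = -48*d^4 + 6*d^3 - 29*d^2 + 33*d + 18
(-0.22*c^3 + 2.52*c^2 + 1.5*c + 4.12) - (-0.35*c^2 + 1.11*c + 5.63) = -0.22*c^3 + 2.87*c^2 + 0.39*c - 1.51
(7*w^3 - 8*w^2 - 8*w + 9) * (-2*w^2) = -14*w^5 + 16*w^4 + 16*w^3 - 18*w^2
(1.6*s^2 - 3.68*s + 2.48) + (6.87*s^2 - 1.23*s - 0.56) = 8.47*s^2 - 4.91*s + 1.92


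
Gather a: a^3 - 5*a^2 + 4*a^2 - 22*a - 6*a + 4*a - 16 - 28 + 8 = a^3 - a^2 - 24*a - 36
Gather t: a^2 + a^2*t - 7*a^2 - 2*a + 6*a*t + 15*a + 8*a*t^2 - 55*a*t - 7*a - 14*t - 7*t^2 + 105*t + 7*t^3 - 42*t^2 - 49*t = -6*a^2 + 6*a + 7*t^3 + t^2*(8*a - 49) + t*(a^2 - 49*a + 42)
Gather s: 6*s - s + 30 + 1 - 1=5*s + 30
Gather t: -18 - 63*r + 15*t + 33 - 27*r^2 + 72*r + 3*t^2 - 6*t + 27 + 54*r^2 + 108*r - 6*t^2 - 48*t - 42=27*r^2 + 117*r - 3*t^2 - 39*t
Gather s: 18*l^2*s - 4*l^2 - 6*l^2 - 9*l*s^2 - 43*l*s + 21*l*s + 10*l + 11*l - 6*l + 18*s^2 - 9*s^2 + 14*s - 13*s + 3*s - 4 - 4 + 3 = -10*l^2 + 15*l + s^2*(9 - 9*l) + s*(18*l^2 - 22*l + 4) - 5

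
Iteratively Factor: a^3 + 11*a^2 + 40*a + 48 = (a + 4)*(a^2 + 7*a + 12) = (a + 4)^2*(a + 3)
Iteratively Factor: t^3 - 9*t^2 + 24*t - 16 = (t - 1)*(t^2 - 8*t + 16) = (t - 4)*(t - 1)*(t - 4)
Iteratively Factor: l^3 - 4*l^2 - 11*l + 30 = (l + 3)*(l^2 - 7*l + 10) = (l - 2)*(l + 3)*(l - 5)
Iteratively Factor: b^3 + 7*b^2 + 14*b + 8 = (b + 1)*(b^2 + 6*b + 8) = (b + 1)*(b + 4)*(b + 2)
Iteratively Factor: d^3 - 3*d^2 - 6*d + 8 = (d + 2)*(d^2 - 5*d + 4) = (d - 4)*(d + 2)*(d - 1)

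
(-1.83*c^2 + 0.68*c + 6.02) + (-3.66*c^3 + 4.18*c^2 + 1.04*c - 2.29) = -3.66*c^3 + 2.35*c^2 + 1.72*c + 3.73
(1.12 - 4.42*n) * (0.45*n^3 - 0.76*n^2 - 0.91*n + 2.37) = -1.989*n^4 + 3.8632*n^3 + 3.171*n^2 - 11.4946*n + 2.6544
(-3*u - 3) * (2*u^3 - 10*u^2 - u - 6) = -6*u^4 + 24*u^3 + 33*u^2 + 21*u + 18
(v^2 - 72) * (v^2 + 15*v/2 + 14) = v^4 + 15*v^3/2 - 58*v^2 - 540*v - 1008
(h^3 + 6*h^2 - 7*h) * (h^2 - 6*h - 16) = h^5 - 59*h^3 - 54*h^2 + 112*h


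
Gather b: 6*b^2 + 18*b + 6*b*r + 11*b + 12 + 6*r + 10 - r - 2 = 6*b^2 + b*(6*r + 29) + 5*r + 20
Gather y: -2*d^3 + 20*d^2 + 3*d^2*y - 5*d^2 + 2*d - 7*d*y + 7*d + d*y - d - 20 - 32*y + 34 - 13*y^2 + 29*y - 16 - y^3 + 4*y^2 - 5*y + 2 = -2*d^3 + 15*d^2 + 8*d - y^3 - 9*y^2 + y*(3*d^2 - 6*d - 8)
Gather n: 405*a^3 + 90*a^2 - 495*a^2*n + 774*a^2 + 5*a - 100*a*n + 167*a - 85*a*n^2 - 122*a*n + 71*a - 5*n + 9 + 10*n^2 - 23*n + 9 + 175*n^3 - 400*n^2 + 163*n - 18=405*a^3 + 864*a^2 + 243*a + 175*n^3 + n^2*(-85*a - 390) + n*(-495*a^2 - 222*a + 135)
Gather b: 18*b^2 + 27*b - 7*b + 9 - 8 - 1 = 18*b^2 + 20*b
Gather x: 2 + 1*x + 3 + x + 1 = 2*x + 6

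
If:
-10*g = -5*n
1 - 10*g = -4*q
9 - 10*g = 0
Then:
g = 9/10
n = 9/5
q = 2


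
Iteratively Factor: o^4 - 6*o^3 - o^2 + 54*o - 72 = (o - 4)*(o^3 - 2*o^2 - 9*o + 18) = (o - 4)*(o - 2)*(o^2 - 9) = (o - 4)*(o - 2)*(o + 3)*(o - 3)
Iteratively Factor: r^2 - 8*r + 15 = (r - 3)*(r - 5)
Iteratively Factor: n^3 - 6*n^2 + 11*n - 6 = (n - 1)*(n^2 - 5*n + 6) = (n - 3)*(n - 1)*(n - 2)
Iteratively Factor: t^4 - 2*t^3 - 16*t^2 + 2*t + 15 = (t + 3)*(t^3 - 5*t^2 - t + 5) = (t - 1)*(t + 3)*(t^2 - 4*t - 5) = (t - 1)*(t + 1)*(t + 3)*(t - 5)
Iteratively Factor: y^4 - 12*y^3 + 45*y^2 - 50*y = (y - 5)*(y^3 - 7*y^2 + 10*y) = (y - 5)^2*(y^2 - 2*y) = y*(y - 5)^2*(y - 2)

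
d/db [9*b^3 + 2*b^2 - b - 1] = 27*b^2 + 4*b - 1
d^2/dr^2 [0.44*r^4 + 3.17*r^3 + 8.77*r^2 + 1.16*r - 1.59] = 5.28*r^2 + 19.02*r + 17.54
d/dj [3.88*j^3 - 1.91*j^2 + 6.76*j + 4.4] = 11.64*j^2 - 3.82*j + 6.76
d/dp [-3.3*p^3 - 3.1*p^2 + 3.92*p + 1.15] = -9.9*p^2 - 6.2*p + 3.92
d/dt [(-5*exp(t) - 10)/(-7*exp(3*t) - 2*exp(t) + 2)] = 5*(-(exp(t) + 2)*(21*exp(2*t) + 2) + 7*exp(3*t) + 2*exp(t) - 2)*exp(t)/(7*exp(3*t) + 2*exp(t) - 2)^2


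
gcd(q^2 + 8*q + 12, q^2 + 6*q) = q + 6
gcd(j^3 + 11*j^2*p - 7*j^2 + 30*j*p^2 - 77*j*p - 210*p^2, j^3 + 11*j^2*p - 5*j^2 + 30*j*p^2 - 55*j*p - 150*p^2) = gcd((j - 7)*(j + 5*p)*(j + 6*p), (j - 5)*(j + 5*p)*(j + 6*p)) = j^2 + 11*j*p + 30*p^2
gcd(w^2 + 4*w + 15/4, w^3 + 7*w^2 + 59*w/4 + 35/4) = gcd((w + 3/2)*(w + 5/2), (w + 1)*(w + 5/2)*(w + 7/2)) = w + 5/2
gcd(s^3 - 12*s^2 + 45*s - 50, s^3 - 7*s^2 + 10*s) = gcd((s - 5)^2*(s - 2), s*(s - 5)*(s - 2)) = s^2 - 7*s + 10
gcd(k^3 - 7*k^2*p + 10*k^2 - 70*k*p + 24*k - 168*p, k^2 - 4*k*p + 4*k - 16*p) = k + 4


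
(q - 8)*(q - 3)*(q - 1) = q^3 - 12*q^2 + 35*q - 24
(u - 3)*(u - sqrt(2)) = u^2 - 3*u - sqrt(2)*u + 3*sqrt(2)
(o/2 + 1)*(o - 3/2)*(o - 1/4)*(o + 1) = o^4/2 + 5*o^3/8 - 23*o^2/16 - 19*o/16 + 3/8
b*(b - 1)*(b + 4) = b^3 + 3*b^2 - 4*b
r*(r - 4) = r^2 - 4*r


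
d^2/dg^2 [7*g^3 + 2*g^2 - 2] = 42*g + 4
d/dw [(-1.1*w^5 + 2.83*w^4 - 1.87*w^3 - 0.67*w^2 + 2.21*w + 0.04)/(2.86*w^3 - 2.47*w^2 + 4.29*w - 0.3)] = (-6.292*w^7 + 16.2448*w^6 - 32.8562*w^5 + 44.6072*w^4 - 32.0818*w^3 + 3.9242*w^2 + 0.599599999999999*w - 0.8346)/(8.1796*w^6 - 14.1284*w^5 + 30.6397*w^4 - 22.9086*w^3 + 19.8861*w^2 - 2.574*w + 0.09)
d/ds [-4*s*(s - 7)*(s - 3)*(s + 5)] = -16*s^3 + 60*s^2 + 232*s - 420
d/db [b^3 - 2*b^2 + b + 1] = 3*b^2 - 4*b + 1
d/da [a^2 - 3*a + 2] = 2*a - 3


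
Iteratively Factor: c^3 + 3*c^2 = (c)*(c^2 + 3*c) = c*(c + 3)*(c)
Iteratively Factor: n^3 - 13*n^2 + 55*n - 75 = (n - 5)*(n^2 - 8*n + 15) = (n - 5)*(n - 3)*(n - 5)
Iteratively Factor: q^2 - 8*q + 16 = (q - 4)*(q - 4)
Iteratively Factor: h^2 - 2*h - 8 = (h + 2)*(h - 4)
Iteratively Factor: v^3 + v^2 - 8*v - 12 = (v - 3)*(v^2 + 4*v + 4) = (v - 3)*(v + 2)*(v + 2)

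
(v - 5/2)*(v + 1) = v^2 - 3*v/2 - 5/2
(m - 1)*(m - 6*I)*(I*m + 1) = I*m^3 + 7*m^2 - I*m^2 - 7*m - 6*I*m + 6*I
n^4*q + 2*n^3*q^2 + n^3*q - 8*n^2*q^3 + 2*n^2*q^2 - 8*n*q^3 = n*(n - 2*q)*(n + 4*q)*(n*q + q)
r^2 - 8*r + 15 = (r - 5)*(r - 3)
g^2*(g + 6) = g^3 + 6*g^2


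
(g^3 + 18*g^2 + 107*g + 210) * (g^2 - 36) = g^5 + 18*g^4 + 71*g^3 - 438*g^2 - 3852*g - 7560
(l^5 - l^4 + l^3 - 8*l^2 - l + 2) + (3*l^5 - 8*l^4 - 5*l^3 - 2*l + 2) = 4*l^5 - 9*l^4 - 4*l^3 - 8*l^2 - 3*l + 4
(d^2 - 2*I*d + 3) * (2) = 2*d^2 - 4*I*d + 6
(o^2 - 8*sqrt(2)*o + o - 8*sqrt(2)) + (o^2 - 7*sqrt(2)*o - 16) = 2*o^2 - 15*sqrt(2)*o + o - 16 - 8*sqrt(2)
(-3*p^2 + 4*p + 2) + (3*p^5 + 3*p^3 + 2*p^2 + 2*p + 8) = 3*p^5 + 3*p^3 - p^2 + 6*p + 10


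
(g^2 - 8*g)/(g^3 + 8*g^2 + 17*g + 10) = g*(g - 8)/(g^3 + 8*g^2 + 17*g + 10)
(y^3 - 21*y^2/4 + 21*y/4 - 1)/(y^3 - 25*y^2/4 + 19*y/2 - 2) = (y - 1)/(y - 2)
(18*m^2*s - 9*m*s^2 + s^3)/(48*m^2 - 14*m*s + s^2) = s*(-3*m + s)/(-8*m + s)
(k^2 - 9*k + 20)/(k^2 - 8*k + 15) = (k - 4)/(k - 3)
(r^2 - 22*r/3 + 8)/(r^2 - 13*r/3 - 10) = (3*r - 4)/(3*r + 5)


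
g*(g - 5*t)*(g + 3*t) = g^3 - 2*g^2*t - 15*g*t^2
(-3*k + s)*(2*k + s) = -6*k^2 - k*s + s^2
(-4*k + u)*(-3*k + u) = 12*k^2 - 7*k*u + u^2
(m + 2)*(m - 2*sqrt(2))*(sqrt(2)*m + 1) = sqrt(2)*m^3 - 3*m^2 + 2*sqrt(2)*m^2 - 6*m - 2*sqrt(2)*m - 4*sqrt(2)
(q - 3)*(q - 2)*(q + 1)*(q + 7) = q^4 + 3*q^3 - 27*q^2 + 13*q + 42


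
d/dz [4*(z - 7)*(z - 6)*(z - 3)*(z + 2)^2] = 20*z^4 - 192*z^3 + 252*z^2 + 1072*z - 720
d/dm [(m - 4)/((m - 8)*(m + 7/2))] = 4*(-m^2 + 8*m - 46)/(4*m^4 - 36*m^3 - 143*m^2 + 1008*m + 3136)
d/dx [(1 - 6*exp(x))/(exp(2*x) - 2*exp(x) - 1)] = 2*(3*exp(2*x) - exp(x) + 4)*exp(x)/(exp(4*x) - 4*exp(3*x) + 2*exp(2*x) + 4*exp(x) + 1)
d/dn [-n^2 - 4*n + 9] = -2*n - 4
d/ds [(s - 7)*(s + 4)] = 2*s - 3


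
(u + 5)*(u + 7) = u^2 + 12*u + 35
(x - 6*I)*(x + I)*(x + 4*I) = x^3 - I*x^2 + 26*x + 24*I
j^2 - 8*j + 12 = (j - 6)*(j - 2)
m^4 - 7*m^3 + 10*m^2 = m^2*(m - 5)*(m - 2)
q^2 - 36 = (q - 6)*(q + 6)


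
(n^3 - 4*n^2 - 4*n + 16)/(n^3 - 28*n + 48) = (n + 2)/(n + 6)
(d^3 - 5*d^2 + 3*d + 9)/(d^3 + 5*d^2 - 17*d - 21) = (d - 3)/(d + 7)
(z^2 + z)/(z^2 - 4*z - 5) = z/(z - 5)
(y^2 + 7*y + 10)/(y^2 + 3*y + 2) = (y + 5)/(y + 1)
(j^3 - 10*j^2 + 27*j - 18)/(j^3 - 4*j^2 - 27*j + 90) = (j - 1)/(j + 5)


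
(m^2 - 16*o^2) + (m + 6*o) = m^2 + m - 16*o^2 + 6*o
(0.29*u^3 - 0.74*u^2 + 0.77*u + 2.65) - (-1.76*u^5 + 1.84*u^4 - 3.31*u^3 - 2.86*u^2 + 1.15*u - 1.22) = 1.76*u^5 - 1.84*u^4 + 3.6*u^3 + 2.12*u^2 - 0.38*u + 3.87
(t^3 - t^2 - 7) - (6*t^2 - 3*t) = t^3 - 7*t^2 + 3*t - 7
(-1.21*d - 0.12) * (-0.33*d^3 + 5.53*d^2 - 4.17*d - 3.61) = 0.3993*d^4 - 6.6517*d^3 + 4.3821*d^2 + 4.8685*d + 0.4332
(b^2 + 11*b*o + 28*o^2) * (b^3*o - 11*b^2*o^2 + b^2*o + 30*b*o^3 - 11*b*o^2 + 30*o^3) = b^5*o + b^4*o - 63*b^3*o^3 + 22*b^2*o^4 - 63*b^2*o^3 + 840*b*o^5 + 22*b*o^4 + 840*o^5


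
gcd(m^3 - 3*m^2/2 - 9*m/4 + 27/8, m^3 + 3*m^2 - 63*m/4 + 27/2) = m^2 - 3*m + 9/4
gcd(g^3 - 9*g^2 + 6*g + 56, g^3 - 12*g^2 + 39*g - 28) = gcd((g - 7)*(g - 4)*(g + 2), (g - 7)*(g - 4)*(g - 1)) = g^2 - 11*g + 28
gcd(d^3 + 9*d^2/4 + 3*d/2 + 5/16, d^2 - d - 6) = 1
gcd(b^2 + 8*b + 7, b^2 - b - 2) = b + 1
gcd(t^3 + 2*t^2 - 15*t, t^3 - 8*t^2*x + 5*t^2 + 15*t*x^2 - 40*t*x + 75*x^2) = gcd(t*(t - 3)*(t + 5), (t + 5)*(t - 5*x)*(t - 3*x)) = t + 5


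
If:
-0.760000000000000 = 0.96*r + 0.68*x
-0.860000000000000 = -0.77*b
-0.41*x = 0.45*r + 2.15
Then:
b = 1.12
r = 13.13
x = -19.66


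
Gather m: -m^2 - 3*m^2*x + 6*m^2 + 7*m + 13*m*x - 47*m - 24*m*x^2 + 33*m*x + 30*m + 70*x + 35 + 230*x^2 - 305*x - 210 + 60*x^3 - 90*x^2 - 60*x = m^2*(5 - 3*x) + m*(-24*x^2 + 46*x - 10) + 60*x^3 + 140*x^2 - 295*x - 175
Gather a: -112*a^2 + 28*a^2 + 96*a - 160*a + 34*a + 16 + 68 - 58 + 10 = -84*a^2 - 30*a + 36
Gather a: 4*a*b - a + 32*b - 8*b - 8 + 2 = a*(4*b - 1) + 24*b - 6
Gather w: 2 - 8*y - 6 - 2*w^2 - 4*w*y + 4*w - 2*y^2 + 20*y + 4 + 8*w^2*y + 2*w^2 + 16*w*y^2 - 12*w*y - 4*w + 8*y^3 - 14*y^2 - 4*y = 8*w^2*y + w*(16*y^2 - 16*y) + 8*y^3 - 16*y^2 + 8*y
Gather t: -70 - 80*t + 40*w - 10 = -80*t + 40*w - 80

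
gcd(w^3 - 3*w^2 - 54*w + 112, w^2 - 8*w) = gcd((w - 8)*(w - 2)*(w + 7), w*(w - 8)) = w - 8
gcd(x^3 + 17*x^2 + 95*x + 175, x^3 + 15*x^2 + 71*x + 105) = x^2 + 12*x + 35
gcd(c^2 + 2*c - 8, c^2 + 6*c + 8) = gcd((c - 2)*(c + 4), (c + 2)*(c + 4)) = c + 4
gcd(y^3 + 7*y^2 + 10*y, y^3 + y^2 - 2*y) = y^2 + 2*y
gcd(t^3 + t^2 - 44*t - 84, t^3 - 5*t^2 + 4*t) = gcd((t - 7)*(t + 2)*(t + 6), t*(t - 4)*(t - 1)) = 1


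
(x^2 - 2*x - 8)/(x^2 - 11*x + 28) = (x + 2)/(x - 7)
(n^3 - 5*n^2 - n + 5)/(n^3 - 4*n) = (n^3 - 5*n^2 - n + 5)/(n*(n^2 - 4))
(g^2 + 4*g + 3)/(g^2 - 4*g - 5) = (g + 3)/(g - 5)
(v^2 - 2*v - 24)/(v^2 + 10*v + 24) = (v - 6)/(v + 6)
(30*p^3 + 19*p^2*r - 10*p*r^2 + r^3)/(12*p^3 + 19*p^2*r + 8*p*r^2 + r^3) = (30*p^2 - 11*p*r + r^2)/(12*p^2 + 7*p*r + r^2)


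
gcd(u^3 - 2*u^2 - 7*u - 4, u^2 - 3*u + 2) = 1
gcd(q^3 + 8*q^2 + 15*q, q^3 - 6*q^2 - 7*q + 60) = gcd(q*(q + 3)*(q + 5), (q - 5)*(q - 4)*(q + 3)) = q + 3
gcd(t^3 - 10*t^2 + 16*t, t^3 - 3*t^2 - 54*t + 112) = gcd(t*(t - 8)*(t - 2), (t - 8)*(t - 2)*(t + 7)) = t^2 - 10*t + 16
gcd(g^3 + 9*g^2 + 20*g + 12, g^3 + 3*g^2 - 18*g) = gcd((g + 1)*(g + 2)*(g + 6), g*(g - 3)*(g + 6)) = g + 6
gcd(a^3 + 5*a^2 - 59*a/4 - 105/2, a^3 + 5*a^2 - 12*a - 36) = a + 6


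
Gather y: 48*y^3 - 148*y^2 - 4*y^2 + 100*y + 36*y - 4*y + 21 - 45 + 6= 48*y^3 - 152*y^2 + 132*y - 18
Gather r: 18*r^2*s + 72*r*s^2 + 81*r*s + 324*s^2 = 18*r^2*s + r*(72*s^2 + 81*s) + 324*s^2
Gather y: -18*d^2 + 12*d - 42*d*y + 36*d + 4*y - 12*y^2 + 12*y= -18*d^2 + 48*d - 12*y^2 + y*(16 - 42*d)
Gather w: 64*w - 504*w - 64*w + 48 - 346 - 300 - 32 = -504*w - 630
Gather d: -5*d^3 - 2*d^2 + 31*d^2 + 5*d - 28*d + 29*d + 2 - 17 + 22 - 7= -5*d^3 + 29*d^2 + 6*d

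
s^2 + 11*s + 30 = (s + 5)*(s + 6)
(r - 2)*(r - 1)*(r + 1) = r^3 - 2*r^2 - r + 2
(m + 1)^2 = m^2 + 2*m + 1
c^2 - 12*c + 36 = (c - 6)^2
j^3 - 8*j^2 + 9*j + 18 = (j - 6)*(j - 3)*(j + 1)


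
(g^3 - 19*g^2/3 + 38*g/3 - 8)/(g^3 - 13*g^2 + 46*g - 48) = (g - 4/3)/(g - 8)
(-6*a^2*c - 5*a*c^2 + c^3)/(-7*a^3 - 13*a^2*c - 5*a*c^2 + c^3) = c*(6*a - c)/(7*a^2 + 6*a*c - c^2)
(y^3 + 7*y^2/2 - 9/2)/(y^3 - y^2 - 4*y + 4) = (2*y^2 + 9*y + 9)/(2*(y^2 - 4))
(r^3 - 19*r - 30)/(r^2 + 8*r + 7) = (r^3 - 19*r - 30)/(r^2 + 8*r + 7)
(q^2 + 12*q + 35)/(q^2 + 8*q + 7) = (q + 5)/(q + 1)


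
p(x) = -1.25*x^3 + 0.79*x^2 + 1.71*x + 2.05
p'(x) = -3.75*x^2 + 1.58*x + 1.71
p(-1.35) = 4.26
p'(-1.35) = -7.26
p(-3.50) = 59.34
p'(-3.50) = -49.76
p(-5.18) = 188.13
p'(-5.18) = -107.10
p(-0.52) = 1.55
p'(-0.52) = -0.13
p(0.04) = 2.12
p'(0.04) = 1.77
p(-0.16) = 1.80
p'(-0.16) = 1.36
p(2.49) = -8.09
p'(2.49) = -17.61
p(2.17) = -3.29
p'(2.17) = -12.52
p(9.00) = -829.82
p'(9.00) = -287.82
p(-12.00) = 2255.29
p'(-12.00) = -557.25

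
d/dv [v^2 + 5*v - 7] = 2*v + 5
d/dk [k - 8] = 1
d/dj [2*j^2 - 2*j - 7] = 4*j - 2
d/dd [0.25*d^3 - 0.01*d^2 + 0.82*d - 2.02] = 0.75*d^2 - 0.02*d + 0.82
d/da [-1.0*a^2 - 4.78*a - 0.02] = -2.0*a - 4.78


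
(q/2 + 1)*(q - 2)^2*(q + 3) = q^4/2 + q^3/2 - 5*q^2 - 2*q + 12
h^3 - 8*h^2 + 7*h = h*(h - 7)*(h - 1)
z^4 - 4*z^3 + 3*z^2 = z^2*(z - 3)*(z - 1)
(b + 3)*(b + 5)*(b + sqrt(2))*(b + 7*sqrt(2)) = b^4 + 8*b^3 + 8*sqrt(2)*b^3 + 29*b^2 + 64*sqrt(2)*b^2 + 112*b + 120*sqrt(2)*b + 210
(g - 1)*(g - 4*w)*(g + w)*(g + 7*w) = g^4 + 4*g^3*w - g^3 - 25*g^2*w^2 - 4*g^2*w - 28*g*w^3 + 25*g*w^2 + 28*w^3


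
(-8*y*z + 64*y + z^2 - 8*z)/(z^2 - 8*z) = (-8*y + z)/z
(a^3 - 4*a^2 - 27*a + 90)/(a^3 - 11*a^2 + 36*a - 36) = (a + 5)/(a - 2)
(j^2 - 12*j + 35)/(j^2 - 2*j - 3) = (-j^2 + 12*j - 35)/(-j^2 + 2*j + 3)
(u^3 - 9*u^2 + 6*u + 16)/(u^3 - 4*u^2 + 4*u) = (u^2 - 7*u - 8)/(u*(u - 2))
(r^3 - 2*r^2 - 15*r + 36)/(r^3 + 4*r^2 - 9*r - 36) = (r - 3)/(r + 3)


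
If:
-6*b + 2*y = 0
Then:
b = y/3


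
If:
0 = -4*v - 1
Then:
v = -1/4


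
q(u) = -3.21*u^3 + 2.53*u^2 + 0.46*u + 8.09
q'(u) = -9.63*u^2 + 5.06*u + 0.46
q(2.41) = -21.04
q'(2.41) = -43.28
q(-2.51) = 73.64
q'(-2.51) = -72.91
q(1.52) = 3.36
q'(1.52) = -14.10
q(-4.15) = 279.18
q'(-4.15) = -186.39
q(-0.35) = 8.38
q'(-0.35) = -2.49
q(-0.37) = 8.43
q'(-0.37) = -2.73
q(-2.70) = 88.47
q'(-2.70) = -83.40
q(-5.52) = 622.55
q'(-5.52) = -320.90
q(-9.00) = 2548.97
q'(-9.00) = -825.11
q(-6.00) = 789.77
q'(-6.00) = -376.58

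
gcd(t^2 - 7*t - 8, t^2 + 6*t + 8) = 1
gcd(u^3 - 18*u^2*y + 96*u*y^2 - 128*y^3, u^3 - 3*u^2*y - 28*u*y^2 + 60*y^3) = -u + 2*y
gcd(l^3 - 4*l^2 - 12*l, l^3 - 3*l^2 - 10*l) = l^2 + 2*l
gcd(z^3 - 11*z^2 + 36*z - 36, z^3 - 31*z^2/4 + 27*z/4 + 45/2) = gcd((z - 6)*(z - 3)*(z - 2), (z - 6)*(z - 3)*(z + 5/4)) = z^2 - 9*z + 18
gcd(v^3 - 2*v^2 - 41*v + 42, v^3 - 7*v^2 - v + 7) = v^2 - 8*v + 7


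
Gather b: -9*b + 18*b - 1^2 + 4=9*b + 3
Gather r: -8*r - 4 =-8*r - 4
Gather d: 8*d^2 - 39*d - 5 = 8*d^2 - 39*d - 5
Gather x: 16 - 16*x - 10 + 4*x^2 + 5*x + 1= 4*x^2 - 11*x + 7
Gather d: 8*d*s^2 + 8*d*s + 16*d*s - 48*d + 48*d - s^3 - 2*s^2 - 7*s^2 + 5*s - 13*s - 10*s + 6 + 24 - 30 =d*(8*s^2 + 24*s) - s^3 - 9*s^2 - 18*s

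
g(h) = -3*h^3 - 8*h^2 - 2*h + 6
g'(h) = -9*h^2 - 16*h - 2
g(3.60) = -244.85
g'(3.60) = -176.24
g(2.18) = -67.46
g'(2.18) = -79.65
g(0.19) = 5.31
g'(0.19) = -5.36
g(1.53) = -26.53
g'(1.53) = -47.55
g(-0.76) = 4.22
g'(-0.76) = 4.96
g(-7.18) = 718.38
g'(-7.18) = -351.09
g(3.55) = -236.14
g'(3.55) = -172.22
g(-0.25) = 6.05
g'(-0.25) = 1.44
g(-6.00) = 378.00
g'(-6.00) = -230.00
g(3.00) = -153.00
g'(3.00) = -131.00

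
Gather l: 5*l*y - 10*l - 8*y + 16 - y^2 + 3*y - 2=l*(5*y - 10) - y^2 - 5*y + 14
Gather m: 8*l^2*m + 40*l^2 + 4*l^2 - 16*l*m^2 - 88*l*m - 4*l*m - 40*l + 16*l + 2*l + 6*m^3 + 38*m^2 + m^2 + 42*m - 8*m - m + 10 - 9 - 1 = 44*l^2 - 22*l + 6*m^3 + m^2*(39 - 16*l) + m*(8*l^2 - 92*l + 33)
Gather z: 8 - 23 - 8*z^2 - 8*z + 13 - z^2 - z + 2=-9*z^2 - 9*z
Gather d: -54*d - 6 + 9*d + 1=-45*d - 5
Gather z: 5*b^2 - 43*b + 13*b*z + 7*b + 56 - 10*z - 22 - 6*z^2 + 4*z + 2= 5*b^2 - 36*b - 6*z^2 + z*(13*b - 6) + 36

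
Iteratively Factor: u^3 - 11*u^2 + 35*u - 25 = (u - 5)*(u^2 - 6*u + 5) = (u - 5)^2*(u - 1)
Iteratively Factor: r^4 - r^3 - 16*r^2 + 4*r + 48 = (r - 2)*(r^3 + r^2 - 14*r - 24) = (r - 2)*(r + 3)*(r^2 - 2*r - 8) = (r - 2)*(r + 2)*(r + 3)*(r - 4)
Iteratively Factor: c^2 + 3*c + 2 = (c + 1)*(c + 2)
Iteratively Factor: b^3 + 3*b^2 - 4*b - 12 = (b + 3)*(b^2 - 4) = (b + 2)*(b + 3)*(b - 2)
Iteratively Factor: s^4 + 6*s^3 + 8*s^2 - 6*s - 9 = (s + 3)*(s^3 + 3*s^2 - s - 3) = (s + 3)^2*(s^2 - 1) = (s - 1)*(s + 3)^2*(s + 1)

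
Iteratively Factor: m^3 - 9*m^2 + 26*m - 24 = (m - 3)*(m^2 - 6*m + 8) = (m - 4)*(m - 3)*(m - 2)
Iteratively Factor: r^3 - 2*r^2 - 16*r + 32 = (r - 4)*(r^2 + 2*r - 8) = (r - 4)*(r + 4)*(r - 2)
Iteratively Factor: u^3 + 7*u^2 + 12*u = (u + 4)*(u^2 + 3*u) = u*(u + 4)*(u + 3)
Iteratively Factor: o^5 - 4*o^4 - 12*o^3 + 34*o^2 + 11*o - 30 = (o - 1)*(o^4 - 3*o^3 - 15*o^2 + 19*o + 30) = (o - 5)*(o - 1)*(o^3 + 2*o^2 - 5*o - 6) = (o - 5)*(o - 1)*(o + 1)*(o^2 + o - 6) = (o - 5)*(o - 2)*(o - 1)*(o + 1)*(o + 3)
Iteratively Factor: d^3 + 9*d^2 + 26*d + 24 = (d + 2)*(d^2 + 7*d + 12) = (d + 2)*(d + 3)*(d + 4)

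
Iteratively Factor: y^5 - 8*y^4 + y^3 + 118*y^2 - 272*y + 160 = (y - 1)*(y^4 - 7*y^3 - 6*y^2 + 112*y - 160) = (y - 1)*(y + 4)*(y^3 - 11*y^2 + 38*y - 40) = (y - 2)*(y - 1)*(y + 4)*(y^2 - 9*y + 20) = (y - 5)*(y - 2)*(y - 1)*(y + 4)*(y - 4)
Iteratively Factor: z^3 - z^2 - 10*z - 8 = (z + 2)*(z^2 - 3*z - 4) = (z - 4)*(z + 2)*(z + 1)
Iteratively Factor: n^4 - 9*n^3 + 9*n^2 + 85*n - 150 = (n + 3)*(n^3 - 12*n^2 + 45*n - 50) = (n - 5)*(n + 3)*(n^2 - 7*n + 10) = (n - 5)*(n - 2)*(n + 3)*(n - 5)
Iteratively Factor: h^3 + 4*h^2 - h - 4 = (h - 1)*(h^2 + 5*h + 4) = (h - 1)*(h + 4)*(h + 1)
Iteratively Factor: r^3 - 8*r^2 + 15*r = (r - 3)*(r^2 - 5*r) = (r - 5)*(r - 3)*(r)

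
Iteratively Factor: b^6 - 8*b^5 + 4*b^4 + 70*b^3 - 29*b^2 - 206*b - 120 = (b + 1)*(b^5 - 9*b^4 + 13*b^3 + 57*b^2 - 86*b - 120) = (b + 1)*(b + 2)*(b^4 - 11*b^3 + 35*b^2 - 13*b - 60) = (b - 4)*(b + 1)*(b + 2)*(b^3 - 7*b^2 + 7*b + 15) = (b - 5)*(b - 4)*(b + 1)*(b + 2)*(b^2 - 2*b - 3) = (b - 5)*(b - 4)*(b + 1)^2*(b + 2)*(b - 3)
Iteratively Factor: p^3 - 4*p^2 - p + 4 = (p - 4)*(p^2 - 1) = (p - 4)*(p + 1)*(p - 1)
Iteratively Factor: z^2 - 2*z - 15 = (z - 5)*(z + 3)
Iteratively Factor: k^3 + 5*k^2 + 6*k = (k + 2)*(k^2 + 3*k) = k*(k + 2)*(k + 3)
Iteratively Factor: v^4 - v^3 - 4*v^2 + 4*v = (v - 1)*(v^3 - 4*v) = (v - 2)*(v - 1)*(v^2 + 2*v) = (v - 2)*(v - 1)*(v + 2)*(v)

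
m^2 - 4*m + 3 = (m - 3)*(m - 1)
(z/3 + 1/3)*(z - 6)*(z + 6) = z^3/3 + z^2/3 - 12*z - 12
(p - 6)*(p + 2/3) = p^2 - 16*p/3 - 4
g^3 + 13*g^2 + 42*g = g*(g + 6)*(g + 7)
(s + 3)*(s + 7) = s^2 + 10*s + 21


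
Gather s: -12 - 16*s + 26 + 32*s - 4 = 16*s + 10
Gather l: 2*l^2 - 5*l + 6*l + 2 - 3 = 2*l^2 + l - 1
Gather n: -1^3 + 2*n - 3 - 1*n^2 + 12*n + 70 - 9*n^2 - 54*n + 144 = -10*n^2 - 40*n + 210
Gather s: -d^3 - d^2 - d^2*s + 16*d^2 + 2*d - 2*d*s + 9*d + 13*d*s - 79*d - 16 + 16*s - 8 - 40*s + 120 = -d^3 + 15*d^2 - 68*d + s*(-d^2 + 11*d - 24) + 96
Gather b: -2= -2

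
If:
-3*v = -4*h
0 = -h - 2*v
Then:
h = 0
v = 0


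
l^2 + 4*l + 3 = (l + 1)*(l + 3)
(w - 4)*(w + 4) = w^2 - 16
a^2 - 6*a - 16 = (a - 8)*(a + 2)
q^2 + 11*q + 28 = (q + 4)*(q + 7)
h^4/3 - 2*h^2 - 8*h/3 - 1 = (h/3 + 1/3)*(h - 3)*(h + 1)^2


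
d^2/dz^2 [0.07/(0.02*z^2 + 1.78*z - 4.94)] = (-5.6e-5*z^2 - 0.004984*z + 0.07*(0.04*z + 1.78)*(0.08*z + 3.56) + 0.013832)/(0.02*z^2 + 1.78*z - 4.94)^3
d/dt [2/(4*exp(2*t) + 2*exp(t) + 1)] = (-16*exp(t) - 4)*exp(t)/(4*exp(2*t) + 2*exp(t) + 1)^2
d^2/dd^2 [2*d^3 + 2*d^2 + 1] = 12*d + 4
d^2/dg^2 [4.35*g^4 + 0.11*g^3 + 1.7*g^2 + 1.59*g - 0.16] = 52.2*g^2 + 0.66*g + 3.4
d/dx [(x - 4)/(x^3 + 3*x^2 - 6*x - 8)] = (x^3 + 3*x^2 - 6*x - 3*(x - 4)*(x^2 + 2*x - 2) - 8)/(x^3 + 3*x^2 - 6*x - 8)^2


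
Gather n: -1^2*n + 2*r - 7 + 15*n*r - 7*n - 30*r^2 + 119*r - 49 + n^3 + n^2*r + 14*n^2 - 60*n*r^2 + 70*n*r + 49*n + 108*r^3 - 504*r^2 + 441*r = n^3 + n^2*(r + 14) + n*(-60*r^2 + 85*r + 41) + 108*r^3 - 534*r^2 + 562*r - 56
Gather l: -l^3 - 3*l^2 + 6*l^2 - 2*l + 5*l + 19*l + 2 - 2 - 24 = -l^3 + 3*l^2 + 22*l - 24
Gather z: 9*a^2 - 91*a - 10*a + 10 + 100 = 9*a^2 - 101*a + 110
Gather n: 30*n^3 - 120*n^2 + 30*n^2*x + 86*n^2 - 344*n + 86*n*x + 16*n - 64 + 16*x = 30*n^3 + n^2*(30*x - 34) + n*(86*x - 328) + 16*x - 64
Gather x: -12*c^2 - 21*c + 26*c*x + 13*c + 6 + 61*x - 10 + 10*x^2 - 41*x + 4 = -12*c^2 - 8*c + 10*x^2 + x*(26*c + 20)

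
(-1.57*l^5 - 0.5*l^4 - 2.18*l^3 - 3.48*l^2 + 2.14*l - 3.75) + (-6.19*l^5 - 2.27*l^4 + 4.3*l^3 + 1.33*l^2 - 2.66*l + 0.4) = -7.76*l^5 - 2.77*l^4 + 2.12*l^3 - 2.15*l^2 - 0.52*l - 3.35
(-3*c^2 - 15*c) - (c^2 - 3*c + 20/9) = -4*c^2 - 12*c - 20/9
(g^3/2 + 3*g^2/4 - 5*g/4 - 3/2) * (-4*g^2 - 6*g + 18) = -2*g^5 - 6*g^4 + 19*g^3/2 + 27*g^2 - 27*g/2 - 27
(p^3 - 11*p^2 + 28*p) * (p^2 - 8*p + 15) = p^5 - 19*p^4 + 131*p^3 - 389*p^2 + 420*p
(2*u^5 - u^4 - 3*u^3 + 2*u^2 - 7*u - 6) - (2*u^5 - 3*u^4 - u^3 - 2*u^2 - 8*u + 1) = 2*u^4 - 2*u^3 + 4*u^2 + u - 7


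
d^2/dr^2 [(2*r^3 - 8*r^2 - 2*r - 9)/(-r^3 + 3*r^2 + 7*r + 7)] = 4*(r^6 - 18*r^5 + 60*r^4 - 8*r^3 - 330*r^2 + 168*r + 273)/(r^9 - 9*r^8 + 6*r^7 + 78*r^6 + 84*r^5 - 336*r^4 - 1078*r^3 - 1470*r^2 - 1029*r - 343)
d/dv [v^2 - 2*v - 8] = 2*v - 2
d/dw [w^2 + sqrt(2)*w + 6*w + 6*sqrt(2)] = 2*w + sqrt(2) + 6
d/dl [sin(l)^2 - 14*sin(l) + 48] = 2*(sin(l) - 7)*cos(l)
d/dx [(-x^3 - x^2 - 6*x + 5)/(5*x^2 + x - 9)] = (-5*x^4 - 2*x^3 + 56*x^2 - 32*x + 49)/(25*x^4 + 10*x^3 - 89*x^2 - 18*x + 81)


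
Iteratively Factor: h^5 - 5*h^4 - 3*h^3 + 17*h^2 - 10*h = (h + 2)*(h^4 - 7*h^3 + 11*h^2 - 5*h) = (h - 5)*(h + 2)*(h^3 - 2*h^2 + h) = h*(h - 5)*(h + 2)*(h^2 - 2*h + 1) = h*(h - 5)*(h - 1)*(h + 2)*(h - 1)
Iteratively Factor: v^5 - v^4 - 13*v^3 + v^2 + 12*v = (v - 1)*(v^4 - 13*v^2 - 12*v) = (v - 4)*(v - 1)*(v^3 + 4*v^2 + 3*v) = v*(v - 4)*(v - 1)*(v^2 + 4*v + 3) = v*(v - 4)*(v - 1)*(v + 3)*(v + 1)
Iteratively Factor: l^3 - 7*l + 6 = (l - 2)*(l^2 + 2*l - 3) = (l - 2)*(l - 1)*(l + 3)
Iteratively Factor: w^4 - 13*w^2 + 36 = (w + 2)*(w^3 - 2*w^2 - 9*w + 18) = (w - 3)*(w + 2)*(w^2 + w - 6) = (w - 3)*(w - 2)*(w + 2)*(w + 3)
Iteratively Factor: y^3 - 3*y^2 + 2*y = (y - 1)*(y^2 - 2*y) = (y - 2)*(y - 1)*(y)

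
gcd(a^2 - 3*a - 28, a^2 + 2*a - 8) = a + 4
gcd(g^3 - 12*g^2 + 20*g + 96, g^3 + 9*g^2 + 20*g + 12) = g + 2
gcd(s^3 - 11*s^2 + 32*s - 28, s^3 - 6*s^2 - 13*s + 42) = s^2 - 9*s + 14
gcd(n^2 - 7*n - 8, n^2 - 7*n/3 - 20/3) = 1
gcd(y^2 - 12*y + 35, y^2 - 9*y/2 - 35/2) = y - 7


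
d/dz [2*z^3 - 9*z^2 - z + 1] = 6*z^2 - 18*z - 1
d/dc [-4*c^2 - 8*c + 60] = -8*c - 8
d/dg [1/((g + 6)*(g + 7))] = (-2*g - 13)/(g^4 + 26*g^3 + 253*g^2 + 1092*g + 1764)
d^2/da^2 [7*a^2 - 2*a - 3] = 14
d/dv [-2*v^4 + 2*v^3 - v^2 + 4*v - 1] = -8*v^3 + 6*v^2 - 2*v + 4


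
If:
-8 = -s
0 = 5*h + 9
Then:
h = -9/5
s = 8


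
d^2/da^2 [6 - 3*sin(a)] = 3*sin(a)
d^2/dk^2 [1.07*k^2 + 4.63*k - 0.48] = 2.14000000000000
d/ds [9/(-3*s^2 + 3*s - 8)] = 27*(2*s - 1)/(3*s^2 - 3*s + 8)^2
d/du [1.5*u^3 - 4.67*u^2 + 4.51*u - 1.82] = 4.5*u^2 - 9.34*u + 4.51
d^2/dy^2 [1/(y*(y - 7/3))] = 6*(27*y^2 - 63*y + 49)/(y^3*(27*y^3 - 189*y^2 + 441*y - 343))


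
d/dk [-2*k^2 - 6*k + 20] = -4*k - 6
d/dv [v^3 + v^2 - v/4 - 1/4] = 3*v^2 + 2*v - 1/4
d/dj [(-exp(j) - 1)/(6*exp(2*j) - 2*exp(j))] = (3*exp(2*j) + 6*exp(j) - 1)*exp(-j)/(2*(9*exp(2*j) - 6*exp(j) + 1))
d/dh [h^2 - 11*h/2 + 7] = 2*h - 11/2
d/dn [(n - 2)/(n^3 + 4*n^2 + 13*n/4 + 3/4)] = 4*(-4*n^2 + 6*n + 29)/(8*n^5 + 60*n^4 + 150*n^3 + 145*n^2 + 60*n + 9)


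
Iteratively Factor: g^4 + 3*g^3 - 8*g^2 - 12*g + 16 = (g + 4)*(g^3 - g^2 - 4*g + 4) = (g - 2)*(g + 4)*(g^2 + g - 2) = (g - 2)*(g - 1)*(g + 4)*(g + 2)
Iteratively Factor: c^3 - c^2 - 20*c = (c - 5)*(c^2 + 4*c) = (c - 5)*(c + 4)*(c)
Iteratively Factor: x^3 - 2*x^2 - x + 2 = (x - 2)*(x^2 - 1) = (x - 2)*(x + 1)*(x - 1)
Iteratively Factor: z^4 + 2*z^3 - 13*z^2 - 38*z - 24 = (z + 1)*(z^3 + z^2 - 14*z - 24) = (z + 1)*(z + 2)*(z^2 - z - 12) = (z - 4)*(z + 1)*(z + 2)*(z + 3)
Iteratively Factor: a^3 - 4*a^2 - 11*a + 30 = (a - 5)*(a^2 + a - 6) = (a - 5)*(a + 3)*(a - 2)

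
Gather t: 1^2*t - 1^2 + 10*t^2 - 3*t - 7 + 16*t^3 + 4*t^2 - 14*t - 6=16*t^3 + 14*t^2 - 16*t - 14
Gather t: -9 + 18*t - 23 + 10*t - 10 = 28*t - 42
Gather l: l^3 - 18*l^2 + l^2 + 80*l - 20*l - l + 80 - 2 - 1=l^3 - 17*l^2 + 59*l + 77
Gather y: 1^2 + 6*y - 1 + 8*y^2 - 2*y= 8*y^2 + 4*y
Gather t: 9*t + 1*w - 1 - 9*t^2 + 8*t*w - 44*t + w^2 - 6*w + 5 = -9*t^2 + t*(8*w - 35) + w^2 - 5*w + 4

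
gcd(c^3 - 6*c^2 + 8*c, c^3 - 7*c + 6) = c - 2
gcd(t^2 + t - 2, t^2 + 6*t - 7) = t - 1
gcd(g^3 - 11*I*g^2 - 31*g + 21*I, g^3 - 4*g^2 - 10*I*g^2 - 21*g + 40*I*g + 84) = g^2 - 10*I*g - 21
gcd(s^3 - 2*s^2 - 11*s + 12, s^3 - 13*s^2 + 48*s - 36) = s - 1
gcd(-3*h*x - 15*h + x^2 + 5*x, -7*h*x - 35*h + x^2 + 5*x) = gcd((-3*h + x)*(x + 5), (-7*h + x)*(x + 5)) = x + 5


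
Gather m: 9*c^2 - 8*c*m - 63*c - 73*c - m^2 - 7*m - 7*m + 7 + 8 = 9*c^2 - 136*c - m^2 + m*(-8*c - 14) + 15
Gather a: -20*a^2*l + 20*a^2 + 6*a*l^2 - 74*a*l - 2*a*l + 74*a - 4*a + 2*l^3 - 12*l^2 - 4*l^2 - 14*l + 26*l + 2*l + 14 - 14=a^2*(20 - 20*l) + a*(6*l^2 - 76*l + 70) + 2*l^3 - 16*l^2 + 14*l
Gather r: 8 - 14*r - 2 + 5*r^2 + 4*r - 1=5*r^2 - 10*r + 5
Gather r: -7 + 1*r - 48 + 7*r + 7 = 8*r - 48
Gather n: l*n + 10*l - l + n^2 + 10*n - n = 9*l + n^2 + n*(l + 9)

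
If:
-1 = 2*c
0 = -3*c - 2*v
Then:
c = -1/2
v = 3/4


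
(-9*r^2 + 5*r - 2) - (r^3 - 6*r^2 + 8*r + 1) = -r^3 - 3*r^2 - 3*r - 3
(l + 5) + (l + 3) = 2*l + 8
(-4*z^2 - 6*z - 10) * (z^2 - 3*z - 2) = -4*z^4 + 6*z^3 + 16*z^2 + 42*z + 20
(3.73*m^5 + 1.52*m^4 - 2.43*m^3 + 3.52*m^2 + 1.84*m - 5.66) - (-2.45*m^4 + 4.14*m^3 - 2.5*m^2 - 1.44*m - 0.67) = 3.73*m^5 + 3.97*m^4 - 6.57*m^3 + 6.02*m^2 + 3.28*m - 4.99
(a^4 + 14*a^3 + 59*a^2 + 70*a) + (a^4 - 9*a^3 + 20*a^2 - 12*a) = 2*a^4 + 5*a^3 + 79*a^2 + 58*a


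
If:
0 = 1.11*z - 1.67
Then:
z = 1.50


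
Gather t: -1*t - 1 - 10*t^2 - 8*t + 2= -10*t^2 - 9*t + 1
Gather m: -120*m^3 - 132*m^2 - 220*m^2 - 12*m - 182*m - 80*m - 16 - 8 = -120*m^3 - 352*m^2 - 274*m - 24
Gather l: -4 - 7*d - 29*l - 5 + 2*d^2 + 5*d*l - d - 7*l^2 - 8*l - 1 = 2*d^2 - 8*d - 7*l^2 + l*(5*d - 37) - 10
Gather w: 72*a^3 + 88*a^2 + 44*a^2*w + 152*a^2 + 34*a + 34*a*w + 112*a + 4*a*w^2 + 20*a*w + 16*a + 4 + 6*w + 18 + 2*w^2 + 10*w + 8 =72*a^3 + 240*a^2 + 162*a + w^2*(4*a + 2) + w*(44*a^2 + 54*a + 16) + 30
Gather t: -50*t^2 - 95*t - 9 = -50*t^2 - 95*t - 9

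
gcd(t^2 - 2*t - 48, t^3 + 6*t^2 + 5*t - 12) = 1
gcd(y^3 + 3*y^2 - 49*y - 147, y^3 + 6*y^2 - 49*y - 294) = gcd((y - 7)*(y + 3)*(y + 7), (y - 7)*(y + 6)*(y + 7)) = y^2 - 49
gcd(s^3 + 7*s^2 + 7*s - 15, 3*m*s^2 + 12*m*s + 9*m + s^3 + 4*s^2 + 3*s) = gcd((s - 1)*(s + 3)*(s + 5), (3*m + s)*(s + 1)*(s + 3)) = s + 3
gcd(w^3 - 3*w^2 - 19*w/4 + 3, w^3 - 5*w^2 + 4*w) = w - 4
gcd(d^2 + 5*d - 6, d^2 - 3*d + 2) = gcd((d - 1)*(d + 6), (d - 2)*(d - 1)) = d - 1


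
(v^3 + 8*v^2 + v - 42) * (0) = 0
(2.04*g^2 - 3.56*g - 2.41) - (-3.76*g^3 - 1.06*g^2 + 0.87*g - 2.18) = 3.76*g^3 + 3.1*g^2 - 4.43*g - 0.23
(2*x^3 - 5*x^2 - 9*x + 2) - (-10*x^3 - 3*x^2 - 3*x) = 12*x^3 - 2*x^2 - 6*x + 2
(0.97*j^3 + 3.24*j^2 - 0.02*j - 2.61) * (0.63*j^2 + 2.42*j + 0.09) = 0.6111*j^5 + 4.3886*j^4 + 7.9155*j^3 - 1.4011*j^2 - 6.318*j - 0.2349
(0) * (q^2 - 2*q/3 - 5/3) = 0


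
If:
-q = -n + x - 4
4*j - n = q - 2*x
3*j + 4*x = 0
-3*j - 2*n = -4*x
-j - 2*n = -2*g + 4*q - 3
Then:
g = 179/62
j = 16/31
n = -48/31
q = 88/31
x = -12/31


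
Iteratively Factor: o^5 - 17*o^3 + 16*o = (o + 1)*(o^4 - o^3 - 16*o^2 + 16*o) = (o + 1)*(o + 4)*(o^3 - 5*o^2 + 4*o) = (o - 4)*(o + 1)*(o + 4)*(o^2 - o) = (o - 4)*(o - 1)*(o + 1)*(o + 4)*(o)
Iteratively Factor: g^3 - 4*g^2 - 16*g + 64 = (g + 4)*(g^2 - 8*g + 16) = (g - 4)*(g + 4)*(g - 4)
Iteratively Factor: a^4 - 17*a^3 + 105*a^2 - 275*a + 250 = (a - 5)*(a^3 - 12*a^2 + 45*a - 50) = (a - 5)^2*(a^2 - 7*a + 10) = (a - 5)^2*(a - 2)*(a - 5)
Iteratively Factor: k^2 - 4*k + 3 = (k - 3)*(k - 1)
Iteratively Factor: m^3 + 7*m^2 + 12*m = (m + 4)*(m^2 + 3*m) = m*(m + 4)*(m + 3)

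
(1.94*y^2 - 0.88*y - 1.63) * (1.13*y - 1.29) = 2.1922*y^3 - 3.497*y^2 - 0.7067*y + 2.1027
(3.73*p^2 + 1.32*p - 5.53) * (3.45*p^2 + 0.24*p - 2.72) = 12.8685*p^4 + 5.4492*p^3 - 28.9073*p^2 - 4.9176*p + 15.0416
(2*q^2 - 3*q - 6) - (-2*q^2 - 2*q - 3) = 4*q^2 - q - 3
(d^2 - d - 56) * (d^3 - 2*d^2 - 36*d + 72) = d^5 - 3*d^4 - 90*d^3 + 220*d^2 + 1944*d - 4032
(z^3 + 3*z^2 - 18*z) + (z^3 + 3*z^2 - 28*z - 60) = 2*z^3 + 6*z^2 - 46*z - 60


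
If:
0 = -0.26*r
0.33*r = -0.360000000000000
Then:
No Solution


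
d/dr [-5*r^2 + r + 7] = 1 - 10*r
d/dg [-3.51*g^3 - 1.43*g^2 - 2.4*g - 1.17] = -10.53*g^2 - 2.86*g - 2.4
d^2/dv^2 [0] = 0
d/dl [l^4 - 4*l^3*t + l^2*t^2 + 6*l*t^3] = 4*l^3 - 12*l^2*t + 2*l*t^2 + 6*t^3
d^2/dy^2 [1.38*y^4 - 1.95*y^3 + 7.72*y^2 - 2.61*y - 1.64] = 16.56*y^2 - 11.7*y + 15.44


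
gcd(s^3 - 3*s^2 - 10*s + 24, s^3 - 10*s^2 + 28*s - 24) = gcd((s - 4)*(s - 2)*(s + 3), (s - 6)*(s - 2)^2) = s - 2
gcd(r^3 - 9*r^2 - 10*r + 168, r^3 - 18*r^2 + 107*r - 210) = r^2 - 13*r + 42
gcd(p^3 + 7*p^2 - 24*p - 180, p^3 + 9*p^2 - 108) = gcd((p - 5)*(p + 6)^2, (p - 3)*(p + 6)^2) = p^2 + 12*p + 36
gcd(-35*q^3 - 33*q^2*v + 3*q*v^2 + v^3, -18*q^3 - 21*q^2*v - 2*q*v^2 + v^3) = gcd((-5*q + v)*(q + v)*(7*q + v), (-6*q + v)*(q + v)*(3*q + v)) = q + v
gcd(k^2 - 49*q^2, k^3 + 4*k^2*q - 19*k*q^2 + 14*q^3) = k + 7*q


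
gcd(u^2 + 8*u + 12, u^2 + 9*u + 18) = u + 6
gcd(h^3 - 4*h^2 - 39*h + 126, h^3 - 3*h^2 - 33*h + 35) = h - 7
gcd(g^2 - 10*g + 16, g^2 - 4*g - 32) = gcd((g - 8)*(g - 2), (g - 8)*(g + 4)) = g - 8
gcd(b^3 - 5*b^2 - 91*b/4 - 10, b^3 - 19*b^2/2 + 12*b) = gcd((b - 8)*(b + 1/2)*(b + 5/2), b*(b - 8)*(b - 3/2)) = b - 8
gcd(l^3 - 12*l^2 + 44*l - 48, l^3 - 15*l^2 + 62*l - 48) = l - 6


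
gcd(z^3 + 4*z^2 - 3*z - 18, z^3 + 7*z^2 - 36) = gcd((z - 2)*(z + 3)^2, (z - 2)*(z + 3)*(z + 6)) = z^2 + z - 6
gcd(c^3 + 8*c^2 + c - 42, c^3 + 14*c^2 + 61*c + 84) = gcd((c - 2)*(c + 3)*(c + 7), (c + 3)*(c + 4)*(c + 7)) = c^2 + 10*c + 21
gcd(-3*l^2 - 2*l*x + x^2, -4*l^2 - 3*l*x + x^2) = l + x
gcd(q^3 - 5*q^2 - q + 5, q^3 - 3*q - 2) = q + 1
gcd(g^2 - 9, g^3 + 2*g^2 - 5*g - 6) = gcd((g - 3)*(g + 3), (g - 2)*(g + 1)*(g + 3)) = g + 3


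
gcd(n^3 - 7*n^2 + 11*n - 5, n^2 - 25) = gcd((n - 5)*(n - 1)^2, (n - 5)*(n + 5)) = n - 5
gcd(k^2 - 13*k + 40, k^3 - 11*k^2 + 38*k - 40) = k - 5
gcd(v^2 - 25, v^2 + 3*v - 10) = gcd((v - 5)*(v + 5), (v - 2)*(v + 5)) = v + 5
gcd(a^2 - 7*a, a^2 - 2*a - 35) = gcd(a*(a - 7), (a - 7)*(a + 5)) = a - 7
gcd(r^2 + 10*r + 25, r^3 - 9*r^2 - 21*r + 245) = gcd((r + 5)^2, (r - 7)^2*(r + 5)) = r + 5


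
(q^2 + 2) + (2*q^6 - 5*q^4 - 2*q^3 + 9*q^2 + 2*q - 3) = 2*q^6 - 5*q^4 - 2*q^3 + 10*q^2 + 2*q - 1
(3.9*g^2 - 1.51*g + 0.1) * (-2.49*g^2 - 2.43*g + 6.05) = -9.711*g^4 - 5.7171*g^3 + 27.0153*g^2 - 9.3785*g + 0.605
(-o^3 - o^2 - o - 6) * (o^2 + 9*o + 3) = -o^5 - 10*o^4 - 13*o^3 - 18*o^2 - 57*o - 18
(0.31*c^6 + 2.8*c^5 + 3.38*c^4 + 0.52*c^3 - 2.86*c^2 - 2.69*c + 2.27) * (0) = 0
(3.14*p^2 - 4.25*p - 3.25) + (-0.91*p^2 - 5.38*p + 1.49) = 2.23*p^2 - 9.63*p - 1.76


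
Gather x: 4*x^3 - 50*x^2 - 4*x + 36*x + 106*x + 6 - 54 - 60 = 4*x^3 - 50*x^2 + 138*x - 108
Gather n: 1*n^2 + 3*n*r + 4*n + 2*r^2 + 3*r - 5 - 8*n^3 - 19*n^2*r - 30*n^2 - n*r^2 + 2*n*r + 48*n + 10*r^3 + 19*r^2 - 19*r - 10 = -8*n^3 + n^2*(-19*r - 29) + n*(-r^2 + 5*r + 52) + 10*r^3 + 21*r^2 - 16*r - 15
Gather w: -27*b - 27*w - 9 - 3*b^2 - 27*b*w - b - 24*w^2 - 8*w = -3*b^2 - 28*b - 24*w^2 + w*(-27*b - 35) - 9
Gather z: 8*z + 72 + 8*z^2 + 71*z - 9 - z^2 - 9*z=7*z^2 + 70*z + 63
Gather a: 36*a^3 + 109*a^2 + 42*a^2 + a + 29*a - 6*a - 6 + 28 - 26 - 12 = 36*a^3 + 151*a^2 + 24*a - 16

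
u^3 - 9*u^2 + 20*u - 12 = (u - 6)*(u - 2)*(u - 1)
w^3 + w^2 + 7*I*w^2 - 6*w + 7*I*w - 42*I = (w - 2)*(w + 3)*(w + 7*I)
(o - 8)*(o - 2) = o^2 - 10*o + 16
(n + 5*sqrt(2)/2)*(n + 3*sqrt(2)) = n^2 + 11*sqrt(2)*n/2 + 15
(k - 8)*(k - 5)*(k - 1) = k^3 - 14*k^2 + 53*k - 40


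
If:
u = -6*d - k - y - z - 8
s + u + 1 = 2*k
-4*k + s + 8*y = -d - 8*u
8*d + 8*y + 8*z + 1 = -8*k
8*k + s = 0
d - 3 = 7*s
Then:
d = -83/54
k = 35/432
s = -35/54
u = -41/216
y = 145/288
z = 715/864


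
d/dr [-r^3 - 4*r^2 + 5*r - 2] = -3*r^2 - 8*r + 5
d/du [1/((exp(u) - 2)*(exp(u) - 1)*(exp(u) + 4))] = -((exp(u) - 2)*(exp(u) - 1) + (exp(u) - 2)*(exp(u) + 4) + (exp(u) - 1)*(exp(u) + 4))/(4*(exp(u) - 2)^2*(exp(u) + 4)^2*sinh(u/2)^2)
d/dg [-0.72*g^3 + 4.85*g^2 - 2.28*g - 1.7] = -2.16*g^2 + 9.7*g - 2.28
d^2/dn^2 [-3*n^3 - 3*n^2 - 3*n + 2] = -18*n - 6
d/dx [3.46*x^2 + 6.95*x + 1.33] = 6.92*x + 6.95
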